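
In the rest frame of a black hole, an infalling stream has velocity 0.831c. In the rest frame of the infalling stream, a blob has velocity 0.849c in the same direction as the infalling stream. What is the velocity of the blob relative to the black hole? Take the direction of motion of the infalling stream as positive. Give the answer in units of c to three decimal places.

With v = 0.831 and u' = 0.849 (in units of c),
u = (u' + v)/(1 + u'v/c²):
u = (0.849 + 0.831) / (1 + 0.849·0.831) = 1.6800/1.7055 = 0.9850
(Galilean addition would give +1.680c, exceeding c.)

0.985c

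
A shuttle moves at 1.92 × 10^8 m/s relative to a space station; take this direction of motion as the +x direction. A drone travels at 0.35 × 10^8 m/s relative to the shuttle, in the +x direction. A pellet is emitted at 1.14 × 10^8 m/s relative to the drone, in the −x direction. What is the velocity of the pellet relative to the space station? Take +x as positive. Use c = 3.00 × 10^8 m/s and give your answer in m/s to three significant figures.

Apply u = (u' + v)/(1 + u'v/c²) successively, working outward toward the space station.
(Dividing each given speed by c = 3.00 × 10^8 m/s to work in units of c.)
Start: velocity of the shuttle relative to the space station = 0.6400c.
Compose with the drone (u' = 0.117 in the shuttle frame): u_1 = (0.117 + 0.640) / (1 + 0.117·0.640) = 0.7567/1.0747 = 0.7041.
Compose with the pellet (u' = -0.380 in the drone frame): u_2 = (-0.380 + 0.704) / (1 + (-0.380)·0.704) = 0.3241/0.7324 = 0.4425.
So u = 0.4425 × 3.00 × 10^8 m/s.

+1.33 × 10^8 m/s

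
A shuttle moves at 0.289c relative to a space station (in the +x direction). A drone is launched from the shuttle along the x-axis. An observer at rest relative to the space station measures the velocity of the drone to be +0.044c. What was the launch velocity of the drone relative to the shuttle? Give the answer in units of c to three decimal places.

Invert the composition law: u' = (u − v)/(1 − uv/c²).
u' = (0.044 − 0.289) / (1 − (0.044)(0.289)) = -0.2450/0.9873 = -0.2482.

-0.248c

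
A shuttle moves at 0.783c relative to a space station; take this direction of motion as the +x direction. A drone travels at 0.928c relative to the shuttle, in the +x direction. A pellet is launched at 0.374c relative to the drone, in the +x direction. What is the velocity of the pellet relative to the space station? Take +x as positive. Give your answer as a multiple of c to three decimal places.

0.996c

Apply u = (u' + v)/(1 + u'v/c²) successively, working outward toward the space station.
Start: velocity of the shuttle relative to the space station = 0.7830c.
Compose with the drone (u' = 0.928 in the shuttle frame): u_1 = (0.928 + 0.783) / (1 + 0.928·0.783) = 1.7110/1.7266 = 0.9910.
Compose with the pellet (u' = 0.374 in the drone frame): u_2 = (0.374 + 0.991) / (1 + 0.374·0.991) = 1.3650/1.3706 = 0.9959.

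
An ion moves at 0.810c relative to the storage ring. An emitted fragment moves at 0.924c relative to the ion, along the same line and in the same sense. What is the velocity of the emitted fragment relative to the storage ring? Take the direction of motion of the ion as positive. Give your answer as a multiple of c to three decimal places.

With v = 0.810 and u' = 0.924 (in units of c),
u = (u' + v)/(1 + u'v/c²):
u = (0.924 + 0.810) / (1 + 0.924·0.810) = 1.7340/1.7484 = 0.9917

0.992c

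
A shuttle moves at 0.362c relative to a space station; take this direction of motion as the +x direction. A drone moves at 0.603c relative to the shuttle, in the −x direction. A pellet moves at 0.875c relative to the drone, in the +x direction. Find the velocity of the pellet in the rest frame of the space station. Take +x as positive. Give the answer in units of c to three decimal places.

+0.776c

Apply u = (u' + v)/(1 + u'v/c²) successively, working outward toward the space station.
Start: velocity of the shuttle relative to the space station = 0.3620c.
Compose with the drone (u' = -0.603 in the shuttle frame): u_1 = (-0.603 + 0.362) / (1 + (-0.603)·0.362) = -0.2410/0.7817 = -0.3083.
Compose with the pellet (u' = 0.875 in the drone frame): u_2 = (0.875 + (-0.308)) / (1 + 0.875·(-0.308)) = 0.5667/0.7302 = 0.7761.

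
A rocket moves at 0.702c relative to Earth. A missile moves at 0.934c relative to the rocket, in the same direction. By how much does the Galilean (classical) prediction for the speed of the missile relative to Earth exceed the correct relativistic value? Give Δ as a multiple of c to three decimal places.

Δ = 0.648c

Galilean: u_cl = 0.934 + 0.702 = 1.6360.
Relativistic: u_rel = (0.934 + 0.702) / (1 + 0.934·0.702) = 1.6360/1.6557 = 0.9881.
Δ = 1.6360 − 0.9881 = 0.6479.
(The classical prediction exceeds c; the relativistic result does not.)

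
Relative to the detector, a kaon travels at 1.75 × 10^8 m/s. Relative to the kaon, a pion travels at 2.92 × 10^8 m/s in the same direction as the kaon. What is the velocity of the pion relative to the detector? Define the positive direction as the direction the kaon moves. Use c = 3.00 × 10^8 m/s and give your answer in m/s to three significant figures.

In units of c (dividing by 3.00 × 10^8 m/s): v = 0.583, u' = 0.973.
u = (u' + v)/(1 + u'v/c²):
u = (0.973 + 0.583) / (1 + 0.973·0.583) = 1.5567/1.5678 = 0.9929
Converting back: u = 0.9929 × 3.00 × 10^8 m/s.

2.98 × 10^8 m/s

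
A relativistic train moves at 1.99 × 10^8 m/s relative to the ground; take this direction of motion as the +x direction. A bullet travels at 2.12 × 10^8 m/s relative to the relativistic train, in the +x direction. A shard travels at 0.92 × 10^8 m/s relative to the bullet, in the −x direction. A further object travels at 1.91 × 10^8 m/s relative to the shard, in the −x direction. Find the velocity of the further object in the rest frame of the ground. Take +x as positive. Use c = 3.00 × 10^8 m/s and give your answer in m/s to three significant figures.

+1.63 × 10^8 m/s

Apply u = (u' + v)/(1 + u'v/c²) successively, working outward toward the ground.
(Dividing each given speed by c = 3.00 × 10^8 m/s to work in units of c.)
Start: velocity of the relativistic train relative to the ground = 0.6633c.
Compose with the bullet (u' = 0.707 in the relativistic train frame): u_1 = (0.707 + 0.663) / (1 + 0.707·0.663) = 1.3700/1.4688 = 0.9328.
Compose with the shard (u' = -0.307 in the bullet frame): u_2 = (-0.307 + 0.933) / (1 + (-0.307)·0.933) = 0.6261/0.7140 = 0.8769.
Compose with the further object (u' = -0.637 in the shard frame): u_3 = (-0.637 + 0.877) / (1 + (-0.637)·0.877) = 0.2403/0.4417 = 0.5440.
So u = 0.5440 × 3.00 × 10^8 m/s.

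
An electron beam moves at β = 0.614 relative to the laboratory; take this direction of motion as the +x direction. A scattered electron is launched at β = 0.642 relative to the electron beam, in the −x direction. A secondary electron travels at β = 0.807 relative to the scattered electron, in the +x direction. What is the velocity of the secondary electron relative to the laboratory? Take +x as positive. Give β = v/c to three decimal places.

β = +0.790

Apply u = (u' + v)/(1 + u'v/c²) successively, working outward toward the laboratory.
Start: velocity of the electron beam relative to the laboratory = 0.6140c.
Compose with the scattered electron (u' = -0.642 in the electron beam frame): u_1 = (-0.642 + 0.614) / (1 + (-0.642)·0.614) = -0.0280/0.6058 = -0.0462.
Compose with the secondary electron (u' = 0.807 in the scattered electron frame): u_2 = (0.807 + (-0.046)) / (1 + 0.807·(-0.046)) = 0.7608/0.9627 = 0.7903.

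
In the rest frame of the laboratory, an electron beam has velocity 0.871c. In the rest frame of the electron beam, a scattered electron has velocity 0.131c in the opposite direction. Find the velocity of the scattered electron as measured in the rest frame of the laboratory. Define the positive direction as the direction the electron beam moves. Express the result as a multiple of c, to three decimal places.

+0.835c

With v = 0.871 and u' = -0.131 (in units of c),
u = (u' + v)/(1 + u'v/c²):
u = (-0.131 + 0.871) / (1 + (-0.131)·0.871) = 0.7400/0.8859 = 0.8353
(Galilean addition would give +0.740c.)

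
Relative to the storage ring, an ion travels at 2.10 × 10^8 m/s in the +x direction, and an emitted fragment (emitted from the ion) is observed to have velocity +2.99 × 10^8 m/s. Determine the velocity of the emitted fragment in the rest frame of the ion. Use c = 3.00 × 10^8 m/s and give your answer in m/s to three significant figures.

v = 0.700c, u = 0.997c.
Invert the composition law: u' = (u − v)/(1 − uv/c²).
u' = (0.997 − 0.700) / (1 − (0.997)(0.700)) = 0.2967/0.3023 = 0.9813.
u' = 0.9813 × 3.00 × 10^8 m/s.

+2.94 × 10^8 m/s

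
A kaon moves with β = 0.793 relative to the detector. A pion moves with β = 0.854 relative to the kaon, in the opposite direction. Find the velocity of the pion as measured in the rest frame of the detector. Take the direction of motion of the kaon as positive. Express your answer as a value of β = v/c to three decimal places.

β = -0.189

With v = 0.793 and u' = -0.854 (in units of c),
u = (u' + v)/(1 + u'v/c²):
u = (-0.854 + 0.793) / (1 + (-0.854)·0.793) = -0.0610/0.3228 = -0.1890
(Galilean addition would give -0.061c.)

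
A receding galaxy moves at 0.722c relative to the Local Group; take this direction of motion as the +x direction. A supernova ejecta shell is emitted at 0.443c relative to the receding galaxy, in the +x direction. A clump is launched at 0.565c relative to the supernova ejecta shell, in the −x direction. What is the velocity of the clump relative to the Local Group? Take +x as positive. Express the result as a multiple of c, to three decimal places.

+0.634c

Apply u = (u' + v)/(1 + u'v/c²) successively, working outward toward the Local Group.
Start: velocity of the receding galaxy relative to the Local Group = 0.7220c.
Compose with the supernova ejecta shell (u' = 0.443 in the receding galaxy frame): u_1 = (0.443 + 0.722) / (1 + 0.443·0.722) = 1.1650/1.3198 = 0.8827.
Compose with the clump (u' = -0.565 in the supernova ejecta shell frame): u_2 = (-0.565 + 0.883) / (1 + (-0.565)·0.883) = 0.3177/0.5013 = 0.6337.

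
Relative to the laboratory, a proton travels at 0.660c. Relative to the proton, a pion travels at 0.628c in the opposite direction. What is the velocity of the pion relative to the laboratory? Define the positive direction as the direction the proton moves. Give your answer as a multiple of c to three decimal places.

With v = 0.660 and u' = -0.628 (in units of c),
u = (u' + v)/(1 + u'v/c²):
u = (-0.628 + 0.660) / (1 + (-0.628)·0.660) = 0.0320/0.5855 = 0.0547
(Galilean addition would give +0.032c.)

+0.055c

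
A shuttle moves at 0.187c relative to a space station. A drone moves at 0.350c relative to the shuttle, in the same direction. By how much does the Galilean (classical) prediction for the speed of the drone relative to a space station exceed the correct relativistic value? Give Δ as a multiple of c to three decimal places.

Δ = 0.033c

Galilean: u_cl = 0.350 + 0.187 = 0.5370.
Relativistic: u_rel = (0.350 + 0.187) / (1 + 0.350·0.187) = 0.5370/1.0655 = 0.5040.
Δ = 0.5370 − 0.5040 = 0.0330.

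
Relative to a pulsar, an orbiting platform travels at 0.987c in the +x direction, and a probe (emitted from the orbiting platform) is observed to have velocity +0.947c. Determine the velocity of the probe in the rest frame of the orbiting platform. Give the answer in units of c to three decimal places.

Invert the composition law: u' = (u − v)/(1 − uv/c²).
u' = (0.947 − 0.987) / (1 − (0.947)(0.987)) = -0.0400/0.0653 = -0.6125.

-0.612c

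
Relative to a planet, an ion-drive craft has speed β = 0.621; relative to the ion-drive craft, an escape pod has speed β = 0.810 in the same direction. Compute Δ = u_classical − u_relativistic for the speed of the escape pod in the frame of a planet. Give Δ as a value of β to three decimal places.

Δ = 0.479

Galilean: u_cl = 0.810 + 0.621 = 1.4310.
Relativistic: u_rel = (0.810 + 0.621) / (1 + 0.810·0.621) = 1.4310/1.5030 = 0.9521.
Δ = 1.4310 − 0.9521 = 0.4789.
(The classical prediction exceeds c; the relativistic result does not.)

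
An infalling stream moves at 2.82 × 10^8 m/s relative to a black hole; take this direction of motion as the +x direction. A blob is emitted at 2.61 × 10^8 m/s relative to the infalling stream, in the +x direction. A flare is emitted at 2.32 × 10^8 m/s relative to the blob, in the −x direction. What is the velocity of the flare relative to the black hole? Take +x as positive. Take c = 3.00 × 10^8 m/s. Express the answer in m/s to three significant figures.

Apply u = (u' + v)/(1 + u'v/c²) successively, working outward toward the black hole.
(Dividing each given speed by c = 3.00 × 10^8 m/s to work in units of c.)
Start: velocity of the infalling stream relative to the black hole = 0.9400c.
Compose with the blob (u' = 0.870 in the infalling stream frame): u_1 = (0.870 + 0.940) / (1 + 0.870·0.940) = 1.8100/1.8178 = 0.9957.
Compose with the flare (u' = -0.773 in the blob frame): u_2 = (-0.773 + 0.996) / (1 + (-0.773)·0.996) = 0.2224/0.2300 = 0.9669.
So u = 0.9669 × 3.00 × 10^8 m/s.

+2.90 × 10^8 m/s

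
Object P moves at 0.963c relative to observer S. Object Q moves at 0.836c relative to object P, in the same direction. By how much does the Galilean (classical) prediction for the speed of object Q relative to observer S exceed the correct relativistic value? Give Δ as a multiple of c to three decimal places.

Δ = 0.802c

Galilean: u_cl = 0.836 + 0.963 = 1.7990.
Relativistic: u_rel = (0.836 + 0.963) / (1 + 0.836·0.963) = 1.7990/1.8051 = 0.9966.
Δ = 1.7990 − 0.9966 = 0.8024.
(The classical prediction exceeds c; the relativistic result does not.)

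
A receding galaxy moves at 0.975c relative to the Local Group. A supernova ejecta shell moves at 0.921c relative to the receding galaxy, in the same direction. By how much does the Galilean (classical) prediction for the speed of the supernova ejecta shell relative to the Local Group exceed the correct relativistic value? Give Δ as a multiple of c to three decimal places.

Galilean: u_cl = 0.921 + 0.975 = 1.8960.
Relativistic: u_rel = (0.921 + 0.975) / (1 + 0.921·0.975) = 1.8960/1.8980 = 0.9990.
Δ = 1.8960 − 0.9990 = 0.8970.
(The classical prediction exceeds c; the relativistic result does not.)

Δ = 0.897c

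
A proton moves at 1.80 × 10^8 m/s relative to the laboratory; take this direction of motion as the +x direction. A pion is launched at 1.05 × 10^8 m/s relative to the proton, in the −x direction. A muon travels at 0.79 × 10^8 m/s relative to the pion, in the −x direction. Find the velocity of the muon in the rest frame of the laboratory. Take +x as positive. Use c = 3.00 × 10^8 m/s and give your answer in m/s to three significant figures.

+1.74 × 10^7 m/s

Apply u = (u' + v)/(1 + u'v/c²) successively, working outward toward the laboratory.
(Dividing each given speed by c = 3.00 × 10^8 m/s to work in units of c.)
Start: velocity of the proton relative to the laboratory = 0.6000c.
Compose with the pion (u' = -0.350 in the proton frame): u_1 = (-0.350 + 0.600) / (1 + (-0.350)·0.600) = 0.2500/0.7900 = 0.3165.
Compose with the muon (u' = -0.263 in the pion frame): u_2 = (-0.263 + 0.316) / (1 + (-0.263)·0.316) = 0.0531/0.9167 = 0.0580.
So u = 0.0580 × 3.00 × 10^8 m/s.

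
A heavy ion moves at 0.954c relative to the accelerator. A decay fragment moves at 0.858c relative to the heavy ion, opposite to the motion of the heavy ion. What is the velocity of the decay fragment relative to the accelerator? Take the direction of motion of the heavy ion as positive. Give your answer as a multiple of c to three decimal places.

With v = 0.954 and u' = -0.858 (in units of c),
u = (u' + v)/(1 + u'v/c²):
u = (-0.858 + 0.954) / (1 + (-0.858)·0.954) = 0.0960/0.1815 = 0.5290
(Galilean addition would give +0.096c.)

+0.529c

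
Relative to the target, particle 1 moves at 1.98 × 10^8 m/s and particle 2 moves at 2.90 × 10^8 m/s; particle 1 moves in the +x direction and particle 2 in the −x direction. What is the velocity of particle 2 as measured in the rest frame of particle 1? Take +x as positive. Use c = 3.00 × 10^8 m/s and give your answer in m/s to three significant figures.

β_A = 0.660, β_B = -0.967 (dividing each by c = 3.00 × 10^8 m/s).
Transform to A's frame with the inverse velocity-addition law: u' = (u − v)/(1 − uv/c²), taking u = β_B and v = β_A.
u' = (-0.967 − 0.660) / (1 − (0.660)(-0.967)) = -1.6267/1.6380 = -0.9931.
u' = -0.9931 × 3.00 × 10^8 m/s.

-2.98 × 10^8 m/s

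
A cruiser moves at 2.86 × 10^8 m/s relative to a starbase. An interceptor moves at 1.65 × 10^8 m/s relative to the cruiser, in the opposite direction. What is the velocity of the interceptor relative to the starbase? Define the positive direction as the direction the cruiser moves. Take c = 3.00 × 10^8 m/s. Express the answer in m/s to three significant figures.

+2.54 × 10^8 m/s

In units of c (dividing by 3.00 × 10^8 m/s): v = 0.953, u' = -0.550.
u = (u' + v)/(1 + u'v/c²):
u = (-0.550 + 0.953) / (1 + (-0.550)·0.953) = 0.4033/0.4757 = 0.8479
Converting back: u = 0.8479 × 3.00 × 10^8 m/s.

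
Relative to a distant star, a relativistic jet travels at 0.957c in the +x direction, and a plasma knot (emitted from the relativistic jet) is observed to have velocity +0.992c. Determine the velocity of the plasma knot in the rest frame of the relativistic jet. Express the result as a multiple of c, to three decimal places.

+0.691c

Invert the composition law: u' = (u − v)/(1 − uv/c²).
u' = (0.992 − 0.957) / (1 − (0.992)(0.957)) = 0.0350/0.0507 = 0.6909.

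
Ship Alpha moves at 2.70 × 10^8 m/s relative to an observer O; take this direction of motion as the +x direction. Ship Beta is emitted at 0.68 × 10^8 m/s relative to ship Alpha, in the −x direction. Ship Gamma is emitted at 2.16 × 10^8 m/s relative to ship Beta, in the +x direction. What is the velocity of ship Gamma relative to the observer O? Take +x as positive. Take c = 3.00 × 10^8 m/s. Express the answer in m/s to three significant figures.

Apply u = (u' + v)/(1 + u'v/c²) successively, working outward toward the observer O.
(Dividing each given speed by c = 3.00 × 10^8 m/s to work in units of c.)
Start: velocity of ship Alpha relative to the observer O = 0.9000c.
Compose with ship Beta (u' = -0.227 in ship Alpha frame): u_1 = (-0.227 + 0.900) / (1 + (-0.227)·0.900) = 0.6733/0.7960 = 0.8459.
Compose with ship Gamma (u' = 0.720 in ship Beta frame): u_2 = (0.720 + 0.846) / (1 + 0.720·0.846) = 1.5659/1.6090 = 0.9732.
So u = 0.9732 × 3.00 × 10^8 m/s.

+2.92 × 10^8 m/s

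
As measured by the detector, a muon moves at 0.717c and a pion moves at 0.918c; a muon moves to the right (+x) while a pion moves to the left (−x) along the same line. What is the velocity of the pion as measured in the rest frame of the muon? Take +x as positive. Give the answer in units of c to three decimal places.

-0.986c

β_A = 0.717, β_B = -0.918.
Transform to A's frame with the inverse velocity-addition law: u' = (u − v)/(1 − uv/c²), taking u = β_B and v = β_A.
u' = (-0.918 − 0.717) / (1 − (0.717)(-0.918)) = -1.6350/1.6582 = -0.9860.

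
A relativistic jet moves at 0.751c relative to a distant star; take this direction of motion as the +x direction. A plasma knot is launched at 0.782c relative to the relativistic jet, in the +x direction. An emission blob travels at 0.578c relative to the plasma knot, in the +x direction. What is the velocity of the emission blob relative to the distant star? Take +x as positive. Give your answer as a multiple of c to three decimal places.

Apply u = (u' + v)/(1 + u'v/c²) successively, working outward toward the distant star.
Start: velocity of the relativistic jet relative to the distant star = 0.7510c.
Compose with the plasma knot (u' = 0.782 in the relativistic jet frame): u_1 = (0.782 + 0.751) / (1 + 0.782·0.751) = 1.5330/1.5873 = 0.9658.
Compose with the emission blob (u' = 0.578 in the plasma knot frame): u_2 = (0.578 + 0.966) / (1 + 0.578·0.966) = 1.5438/1.5582 = 0.9907.

0.991c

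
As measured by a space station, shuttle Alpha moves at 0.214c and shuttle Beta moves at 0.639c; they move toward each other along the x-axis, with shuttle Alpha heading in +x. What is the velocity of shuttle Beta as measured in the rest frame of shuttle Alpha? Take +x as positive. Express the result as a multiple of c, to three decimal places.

β_A = 0.214, β_B = -0.639.
Transform to A's frame with the inverse velocity-addition law: u' = (u − v)/(1 − uv/c²), taking u = β_B and v = β_A.
u' = (-0.639 − 0.214) / (1 − (0.214)(-0.639)) = -0.8530/1.1367 = -0.7504.

-0.750c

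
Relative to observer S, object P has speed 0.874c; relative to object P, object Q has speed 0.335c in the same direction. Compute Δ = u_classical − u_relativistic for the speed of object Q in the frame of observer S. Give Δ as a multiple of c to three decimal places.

Δ = 0.274c

Galilean: u_cl = 0.335 + 0.874 = 1.2090.
Relativistic: u_rel = (0.335 + 0.874) / (1 + 0.335·0.874) = 1.2090/1.2928 = 0.9352.
Δ = 1.2090 − 0.9352 = 0.2738.
(The classical prediction exceeds c; the relativistic result does not.)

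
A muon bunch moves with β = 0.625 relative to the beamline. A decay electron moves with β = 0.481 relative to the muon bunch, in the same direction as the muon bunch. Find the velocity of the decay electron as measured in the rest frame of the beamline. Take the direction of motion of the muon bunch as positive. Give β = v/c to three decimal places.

β = 0.850

With v = 0.625 and u' = 0.481 (in units of c),
u = (u' + v)/(1 + u'v/c²):
u = (0.481 + 0.625) / (1 + 0.481·0.625) = 1.1060/1.3006 = 0.8504
(Galilean addition would give +1.106c, exceeding c.)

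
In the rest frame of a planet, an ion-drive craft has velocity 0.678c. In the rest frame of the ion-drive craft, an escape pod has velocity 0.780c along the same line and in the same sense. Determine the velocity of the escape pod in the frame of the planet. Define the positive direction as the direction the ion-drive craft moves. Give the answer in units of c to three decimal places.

0.954c

With v = 0.678 and u' = 0.780 (in units of c),
u = (u' + v)/(1 + u'v/c²):
u = (0.780 + 0.678) / (1 + 0.780·0.678) = 1.4580/1.5288 = 0.9537
(Galilean addition would give +1.458c, exceeding c.)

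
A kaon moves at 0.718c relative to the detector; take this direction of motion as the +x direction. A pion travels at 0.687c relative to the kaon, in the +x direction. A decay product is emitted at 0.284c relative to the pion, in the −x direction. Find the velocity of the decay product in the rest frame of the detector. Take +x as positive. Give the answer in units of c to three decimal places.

Apply u = (u' + v)/(1 + u'v/c²) successively, working outward toward the detector.
Start: velocity of the kaon relative to the detector = 0.7180c.
Compose with the pion (u' = 0.687 in the kaon frame): u_1 = (0.687 + 0.718) / (1 + 0.687·0.718) = 1.4050/1.4933 = 0.9409.
Compose with the decay product (u' = -0.284 in the pion frame): u_2 = (-0.284 + 0.941) / (1 + (-0.284)·0.941) = 0.6569/0.7328 = 0.8964.

+0.896c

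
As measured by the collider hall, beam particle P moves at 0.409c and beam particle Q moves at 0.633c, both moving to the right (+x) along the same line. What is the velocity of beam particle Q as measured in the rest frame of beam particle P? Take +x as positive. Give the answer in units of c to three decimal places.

+0.302c

β_A = 0.409, β_B = 0.633.
Transform to A's frame with the inverse velocity-addition law: u' = (u − v)/(1 − uv/c²), taking u = β_B and v = β_A.
u' = (0.633 − 0.409) / (1 − (0.409)(0.633)) = 0.2240/0.7411 = 0.3023.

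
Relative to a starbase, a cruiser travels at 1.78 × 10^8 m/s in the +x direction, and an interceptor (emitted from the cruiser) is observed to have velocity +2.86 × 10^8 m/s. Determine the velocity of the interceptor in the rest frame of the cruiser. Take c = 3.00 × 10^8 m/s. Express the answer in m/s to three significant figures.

v = 0.593c, u = 0.953c.
Invert the composition law: u' = (u − v)/(1 − uv/c²).
u' = (0.953 − 0.593) / (1 − (0.953)(0.593)) = 0.3600/0.4344 = 0.8288.
u' = 0.8288 × 3.00 × 10^8 m/s.

+2.49 × 10^8 m/s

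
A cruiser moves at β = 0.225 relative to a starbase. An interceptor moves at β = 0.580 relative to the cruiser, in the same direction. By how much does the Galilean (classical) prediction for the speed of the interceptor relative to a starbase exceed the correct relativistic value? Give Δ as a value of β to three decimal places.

Δ = 0.093

Galilean: u_cl = 0.580 + 0.225 = 0.8050.
Relativistic: u_rel = (0.580 + 0.225) / (1 + 0.580·0.225) = 0.8050/1.1305 = 0.7121.
Δ = 0.8050 − 0.7121 = 0.0929.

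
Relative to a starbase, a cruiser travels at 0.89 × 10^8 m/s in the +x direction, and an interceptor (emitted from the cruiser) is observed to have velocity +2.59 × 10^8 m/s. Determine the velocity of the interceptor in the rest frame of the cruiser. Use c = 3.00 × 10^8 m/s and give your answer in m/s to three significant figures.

+2.29 × 10^8 m/s

v = 0.297c, u = 0.863c.
Invert the composition law: u' = (u − v)/(1 − uv/c²).
u' = (0.863 − 0.297) / (1 − (0.863)(0.297)) = 0.5667/0.7439 = 0.7618.
u' = 0.7618 × 3.00 × 10^8 m/s.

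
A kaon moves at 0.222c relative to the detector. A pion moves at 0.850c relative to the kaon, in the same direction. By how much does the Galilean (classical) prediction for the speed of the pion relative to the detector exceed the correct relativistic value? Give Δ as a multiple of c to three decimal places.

Galilean: u_cl = 0.850 + 0.222 = 1.0720.
Relativistic: u_rel = (0.850 + 0.222) / (1 + 0.850·0.222) = 1.0720/1.1887 = 0.9018.
Δ = 1.0720 − 0.9018 = 0.1702.
(The classical prediction exceeds c; the relativistic result does not.)

Δ = 0.170c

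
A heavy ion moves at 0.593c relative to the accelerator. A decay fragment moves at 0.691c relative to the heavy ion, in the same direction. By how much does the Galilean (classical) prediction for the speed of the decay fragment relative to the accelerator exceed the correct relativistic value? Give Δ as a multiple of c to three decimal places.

Δ = 0.373c

Galilean: u_cl = 0.691 + 0.593 = 1.2840.
Relativistic: u_rel = (0.691 + 0.593) / (1 + 0.691·0.593) = 1.2840/1.4098 = 0.9108.
Δ = 1.2840 − 0.9108 = 0.3732.
(The classical prediction exceeds c; the relativistic result does not.)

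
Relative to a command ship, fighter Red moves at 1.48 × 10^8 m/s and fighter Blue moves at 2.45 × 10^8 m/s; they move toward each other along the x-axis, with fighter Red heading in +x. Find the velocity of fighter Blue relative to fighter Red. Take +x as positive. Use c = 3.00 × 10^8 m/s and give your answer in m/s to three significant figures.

β_A = 0.493, β_B = -0.817 (dividing each by c = 3.00 × 10^8 m/s).
Transform to A's frame with the inverse velocity-addition law: u' = (u − v)/(1 − uv/c²), taking u = β_B and v = β_A.
u' = (-0.817 − 0.493) / (1 − (0.493)(-0.817)) = -1.3100/1.4029 = -0.9338.
u' = -0.9338 × 3.00 × 10^8 m/s.

-2.80 × 10^8 m/s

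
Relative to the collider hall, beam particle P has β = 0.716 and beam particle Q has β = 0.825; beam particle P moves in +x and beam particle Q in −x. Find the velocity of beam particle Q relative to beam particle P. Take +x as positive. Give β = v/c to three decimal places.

β = -0.969

β_A = 0.716, β_B = -0.825.
Transform to A's frame with the inverse velocity-addition law: u' = (u − v)/(1 − uv/c²), taking u = β_B and v = β_A.
u' = (-0.825 − 0.716) / (1 − (0.716)(-0.825)) = -1.5410/1.5907 = -0.9688.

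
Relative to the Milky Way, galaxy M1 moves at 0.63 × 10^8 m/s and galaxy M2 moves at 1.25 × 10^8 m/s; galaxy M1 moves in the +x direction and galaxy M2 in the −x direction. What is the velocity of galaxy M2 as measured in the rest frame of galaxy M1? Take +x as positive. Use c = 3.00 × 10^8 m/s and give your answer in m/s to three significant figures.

-1.73 × 10^8 m/s

β_A = 0.210, β_B = -0.417 (dividing each by c = 3.00 × 10^8 m/s).
Transform to A's frame with the inverse velocity-addition law: u' = (u − v)/(1 − uv/c²), taking u = β_B and v = β_A.
u' = (-0.417 − 0.210) / (1 − (0.210)(-0.417)) = -0.6267/1.0875 = -0.5762.
u' = -0.5762 × 3.00 × 10^8 m/s.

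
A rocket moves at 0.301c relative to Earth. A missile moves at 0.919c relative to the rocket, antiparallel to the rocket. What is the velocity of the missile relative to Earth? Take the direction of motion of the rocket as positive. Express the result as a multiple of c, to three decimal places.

-0.854c

With v = 0.301 and u' = -0.919 (in units of c),
u = (u' + v)/(1 + u'v/c²):
u = (-0.919 + 0.301) / (1 + (-0.919)·0.301) = -0.6180/0.7234 = -0.8543
(Galilean addition would give -0.618c.)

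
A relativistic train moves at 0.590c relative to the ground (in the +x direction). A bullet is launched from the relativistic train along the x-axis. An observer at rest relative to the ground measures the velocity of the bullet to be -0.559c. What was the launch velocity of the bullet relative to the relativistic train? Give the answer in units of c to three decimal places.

Invert the composition law: u' = (u − v)/(1 − uv/c²).
u' = (-0.559 − 0.590) / (1 − (-0.559)(0.590)) = -1.1490/1.3298 = -0.8640.

-0.864c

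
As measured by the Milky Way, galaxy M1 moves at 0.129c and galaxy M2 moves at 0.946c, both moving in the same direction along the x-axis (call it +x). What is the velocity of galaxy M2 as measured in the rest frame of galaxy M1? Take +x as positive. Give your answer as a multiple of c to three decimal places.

β_A = 0.129, β_B = 0.946.
Transform to A's frame with the inverse velocity-addition law: u' = (u − v)/(1 − uv/c²), taking u = β_B and v = β_A.
u' = (0.946 − 0.129) / (1 − (0.129)(0.946)) = 0.8170/0.8780 = 0.9306.

+0.931c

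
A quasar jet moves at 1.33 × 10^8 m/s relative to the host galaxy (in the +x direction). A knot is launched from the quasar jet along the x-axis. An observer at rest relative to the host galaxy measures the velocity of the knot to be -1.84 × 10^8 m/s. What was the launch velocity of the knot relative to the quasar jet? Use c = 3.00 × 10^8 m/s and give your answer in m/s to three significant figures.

-2.49 × 10^8 m/s

v = 0.443c, u = -0.613c.
Invert the composition law: u' = (u − v)/(1 − uv/c²).
u' = (-0.613 − 0.443) / (1 − (-0.613)(0.443)) = -1.0567/1.2719 = -0.8308.
u' = -0.8308 × 3.00 × 10^8 m/s.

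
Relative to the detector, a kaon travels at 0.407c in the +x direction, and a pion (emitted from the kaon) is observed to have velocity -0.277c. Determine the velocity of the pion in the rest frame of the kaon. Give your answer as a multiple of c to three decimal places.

Invert the composition law: u' = (u − v)/(1 − uv/c²).
u' = (-0.277 − 0.407) / (1 − (-0.277)(0.407)) = -0.6840/1.1127 = -0.6147.

-0.615c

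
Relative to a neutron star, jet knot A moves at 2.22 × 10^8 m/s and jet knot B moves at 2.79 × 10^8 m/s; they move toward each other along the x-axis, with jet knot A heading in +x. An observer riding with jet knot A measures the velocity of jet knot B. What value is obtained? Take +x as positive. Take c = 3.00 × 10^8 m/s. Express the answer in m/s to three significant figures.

β_A = 0.740, β_B = -0.930 (dividing each by c = 3.00 × 10^8 m/s).
Transform to A's frame with the inverse velocity-addition law: u' = (u − v)/(1 − uv/c²), taking u = β_B and v = β_A.
u' = (-0.930 − 0.740) / (1 − (0.740)(-0.930)) = -1.6700/1.6882 = -0.9892.
u' = -0.9892 × 3.00 × 10^8 m/s.

-2.97 × 10^8 m/s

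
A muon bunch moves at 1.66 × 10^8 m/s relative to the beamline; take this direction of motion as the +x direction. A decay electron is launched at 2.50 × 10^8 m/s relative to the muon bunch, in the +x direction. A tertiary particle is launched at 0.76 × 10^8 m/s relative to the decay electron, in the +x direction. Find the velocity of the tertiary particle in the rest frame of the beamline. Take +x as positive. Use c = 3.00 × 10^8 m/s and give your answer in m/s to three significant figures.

2.91 × 10^8 m/s

Apply u = (u' + v)/(1 + u'v/c²) successively, working outward toward the beamline.
(Dividing each given speed by c = 3.00 × 10^8 m/s to work in units of c.)
Start: velocity of the muon bunch relative to the beamline = 0.5533c.
Compose with the decay electron (u' = 0.833 in the muon bunch frame): u_1 = (0.833 + 0.553) / (1 + 0.833·0.553) = 1.3867/1.4611 = 0.9490.
Compose with the tertiary particle (u' = 0.253 in the decay electron frame): u_2 = (0.253 + 0.949) / (1 + 0.253·0.949) = 1.2024/1.2404 = 0.9693.
So u = 0.9693 × 3.00 × 10^8 m/s.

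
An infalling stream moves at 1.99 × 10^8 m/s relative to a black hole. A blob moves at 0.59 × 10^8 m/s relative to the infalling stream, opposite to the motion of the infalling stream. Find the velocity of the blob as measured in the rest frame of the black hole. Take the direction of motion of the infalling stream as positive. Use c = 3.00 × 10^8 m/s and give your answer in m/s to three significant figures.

In units of c (dividing by 3.00 × 10^8 m/s): v = 0.663, u' = -0.197.
u = (u' + v)/(1 + u'v/c²):
u = (-0.197 + 0.663) / (1 + (-0.197)·0.663) = 0.4667/0.8695 = 0.5367
Converting back: u = 0.5367 × 3.00 × 10^8 m/s.

+1.61 × 10^8 m/s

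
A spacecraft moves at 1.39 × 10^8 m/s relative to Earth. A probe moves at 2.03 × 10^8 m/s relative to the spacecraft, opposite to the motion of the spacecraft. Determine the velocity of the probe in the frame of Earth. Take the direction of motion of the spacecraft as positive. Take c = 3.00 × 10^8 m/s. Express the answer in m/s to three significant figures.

In units of c (dividing by 3.00 × 10^8 m/s): v = 0.463, u' = -0.677.
u = (u' + v)/(1 + u'v/c²):
u = (-0.677 + 0.463) / (1 + (-0.677)·0.463) = -0.2133/0.6865 = -0.3108
(Galilean addition would give -0.213c.)
Converting back: u = -0.3108 × 3.00 × 10^8 m/s.

-9.32 × 10^7 m/s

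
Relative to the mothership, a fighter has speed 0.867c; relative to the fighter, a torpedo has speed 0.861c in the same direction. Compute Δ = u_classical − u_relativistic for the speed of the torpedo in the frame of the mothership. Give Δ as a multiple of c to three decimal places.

Δ = 0.739c

Galilean: u_cl = 0.861 + 0.867 = 1.7280.
Relativistic: u_rel = (0.861 + 0.867) / (1 + 0.861·0.867) = 1.7280/1.7465 = 0.9894.
Δ = 1.7280 − 0.9894 = 0.7386.
(The classical prediction exceeds c; the relativistic result does not.)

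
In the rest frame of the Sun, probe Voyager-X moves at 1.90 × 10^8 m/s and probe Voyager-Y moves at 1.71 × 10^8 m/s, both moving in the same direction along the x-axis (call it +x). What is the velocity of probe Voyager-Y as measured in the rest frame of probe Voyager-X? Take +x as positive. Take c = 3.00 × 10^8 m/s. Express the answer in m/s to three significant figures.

β_A = 0.633, β_B = 0.570 (dividing each by c = 3.00 × 10^8 m/s).
Transform to A's frame with the inverse velocity-addition law: u' = (u − v)/(1 − uv/c²), taking u = β_B and v = β_A.
u' = (0.570 − 0.633) / (1 − (0.633)(0.570)) = -0.0633/0.6390 = -0.0991.
u' = -0.0991 × 3.00 × 10^8 m/s.

-2.97 × 10^7 m/s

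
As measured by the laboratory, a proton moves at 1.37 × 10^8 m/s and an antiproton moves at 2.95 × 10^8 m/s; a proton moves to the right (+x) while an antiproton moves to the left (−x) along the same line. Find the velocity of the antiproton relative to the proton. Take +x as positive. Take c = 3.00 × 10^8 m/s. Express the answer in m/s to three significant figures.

β_A = 0.457, β_B = -0.983 (dividing each by c = 3.00 × 10^8 m/s).
Transform to A's frame with the inverse velocity-addition law: u' = (u − v)/(1 − uv/c²), taking u = β_B and v = β_A.
u' = (-0.983 − 0.457) / (1 − (0.457)(-0.983)) = -1.4400/1.4491 = -0.9938.
u' = -0.9938 × 3.00 × 10^8 m/s.

-2.98 × 10^8 m/s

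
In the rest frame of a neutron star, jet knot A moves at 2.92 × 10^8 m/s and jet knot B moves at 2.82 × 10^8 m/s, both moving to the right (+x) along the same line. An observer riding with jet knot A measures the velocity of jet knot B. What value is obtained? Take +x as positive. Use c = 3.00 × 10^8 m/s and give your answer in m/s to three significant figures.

β_A = 0.973, β_B = 0.940 (dividing each by c = 3.00 × 10^8 m/s).
Transform to A's frame with the inverse velocity-addition law: u' = (u − v)/(1 − uv/c²), taking u = β_B and v = β_A.
u' = (0.940 − 0.973) / (1 − (0.973)(0.940)) = -0.0333/0.0851 = -0.3918.
u' = -0.3918 × 3.00 × 10^8 m/s.

-1.18 × 10^8 m/s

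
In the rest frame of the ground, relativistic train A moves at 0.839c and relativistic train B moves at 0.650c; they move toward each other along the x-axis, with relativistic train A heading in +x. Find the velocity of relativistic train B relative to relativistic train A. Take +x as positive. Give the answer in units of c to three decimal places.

-0.964c

β_A = 0.839, β_B = -0.650.
Transform to A's frame with the inverse velocity-addition law: u' = (u − v)/(1 − uv/c²), taking u = β_B and v = β_A.
u' = (-0.650 − 0.839) / (1 − (0.839)(-0.650)) = -1.4890/1.5454 = -0.9635.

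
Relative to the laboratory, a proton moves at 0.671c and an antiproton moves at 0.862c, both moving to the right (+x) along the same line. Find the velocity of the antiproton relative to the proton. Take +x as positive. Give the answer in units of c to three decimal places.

+0.453c

β_A = 0.671, β_B = 0.862.
Transform to A's frame with the inverse velocity-addition law: u' = (u − v)/(1 − uv/c²), taking u = β_B and v = β_A.
u' = (0.862 − 0.671) / (1 − (0.671)(0.862)) = 0.1910/0.4216 = 0.4530.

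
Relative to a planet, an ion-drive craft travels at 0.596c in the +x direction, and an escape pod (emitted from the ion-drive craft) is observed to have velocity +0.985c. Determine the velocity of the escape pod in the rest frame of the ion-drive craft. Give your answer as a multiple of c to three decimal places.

Invert the composition law: u' = (u − v)/(1 − uv/c²).
u' = (0.985 − 0.596) / (1 − (0.985)(0.596)) = 0.3890/0.4129 = 0.9420.

+0.942c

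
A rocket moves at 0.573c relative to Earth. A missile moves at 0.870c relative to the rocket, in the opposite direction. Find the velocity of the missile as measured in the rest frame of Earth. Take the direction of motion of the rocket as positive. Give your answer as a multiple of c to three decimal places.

-0.592c

With v = 0.573 and u' = -0.870 (in units of c),
u = (u' + v)/(1 + u'v/c²):
u = (-0.870 + 0.573) / (1 + (-0.870)·0.573) = -0.2970/0.5015 = -0.5922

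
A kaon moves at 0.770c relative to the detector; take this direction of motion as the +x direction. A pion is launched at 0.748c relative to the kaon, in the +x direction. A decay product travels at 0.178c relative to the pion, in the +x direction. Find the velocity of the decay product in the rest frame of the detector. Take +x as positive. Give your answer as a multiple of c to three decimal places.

0.974c

Apply u = (u' + v)/(1 + u'v/c²) successively, working outward toward the detector.
Start: velocity of the kaon relative to the detector = 0.7700c.
Compose with the pion (u' = 0.748 in the kaon frame): u_1 = (0.748 + 0.770) / (1 + 0.748·0.770) = 1.5180/1.5760 = 0.9632.
Compose with the decay product (u' = 0.178 in the pion frame): u_2 = (0.178 + 0.963) / (1 + 0.178·0.963) = 1.1412/1.1715 = 0.9742.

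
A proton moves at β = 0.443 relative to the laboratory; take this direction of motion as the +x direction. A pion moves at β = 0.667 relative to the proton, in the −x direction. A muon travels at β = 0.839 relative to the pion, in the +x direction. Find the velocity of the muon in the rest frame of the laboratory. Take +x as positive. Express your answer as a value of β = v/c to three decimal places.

β = +0.711

Apply u = (u' + v)/(1 + u'v/c²) successively, working outward toward the laboratory.
Start: velocity of the proton relative to the laboratory = 0.4430c.
Compose with the pion (u' = -0.667 in the proton frame): u_1 = (-0.667 + 0.443) / (1 + (-0.667)·0.443) = -0.2240/0.7045 = -0.3179.
Compose with the muon (u' = 0.839 in the pion frame): u_2 = (0.839 + (-0.318)) / (1 + 0.839·(-0.318)) = 0.5211/0.7332 = 0.7106.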